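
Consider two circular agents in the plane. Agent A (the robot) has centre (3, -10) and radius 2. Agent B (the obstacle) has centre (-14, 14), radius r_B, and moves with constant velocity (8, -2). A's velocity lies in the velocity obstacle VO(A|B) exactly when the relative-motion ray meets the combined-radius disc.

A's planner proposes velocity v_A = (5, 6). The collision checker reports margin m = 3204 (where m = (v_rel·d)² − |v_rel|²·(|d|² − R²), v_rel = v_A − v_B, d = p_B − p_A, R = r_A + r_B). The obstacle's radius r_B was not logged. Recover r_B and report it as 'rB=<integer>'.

m = 3204
d = (-17, 24);  v_rel = (-3, 8),  |v_rel|² = 73
v_rel×d = (-3)·(24) − (8)·(-17) = 64
since m = R²·73 − 64²:  R² = (4096 + 3204) / 73 = 100
R = √100 = 10  ⇒  r_B = 10 − 2 = 8

rB=8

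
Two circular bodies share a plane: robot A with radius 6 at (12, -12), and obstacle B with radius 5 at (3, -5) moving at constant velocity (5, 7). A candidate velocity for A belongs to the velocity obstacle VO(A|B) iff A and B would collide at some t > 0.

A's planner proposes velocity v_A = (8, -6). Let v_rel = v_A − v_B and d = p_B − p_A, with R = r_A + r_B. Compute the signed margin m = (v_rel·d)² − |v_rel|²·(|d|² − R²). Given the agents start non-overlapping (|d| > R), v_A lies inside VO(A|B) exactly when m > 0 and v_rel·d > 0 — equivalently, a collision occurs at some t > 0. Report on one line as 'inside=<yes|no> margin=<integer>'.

d = (-9, 7),  |d|² = 130;  R = 6+5 = 11,  c = 130−11² = 9
v_rel = (3, -13),  |v_rel|² = 178;  v_rel·d = (3)·(-9) + (-13)·(7) = -118
178·t² + 236·t + 9 = 0  ⇒  m = (-118)² − 178·9 = 12322
m = 12322 > 0,  v_rel·d = -118 < 0  ⇒  outside

inside=no margin=12322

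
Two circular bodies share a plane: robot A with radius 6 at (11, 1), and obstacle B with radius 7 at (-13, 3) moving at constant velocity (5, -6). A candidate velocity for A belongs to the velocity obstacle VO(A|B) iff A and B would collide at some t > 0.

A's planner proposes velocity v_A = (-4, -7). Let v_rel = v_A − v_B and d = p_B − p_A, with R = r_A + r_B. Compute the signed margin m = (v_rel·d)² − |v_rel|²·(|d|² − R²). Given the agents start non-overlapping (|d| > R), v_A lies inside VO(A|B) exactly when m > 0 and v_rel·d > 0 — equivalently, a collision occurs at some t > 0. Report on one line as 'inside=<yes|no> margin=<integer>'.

d = (-24, 2),  |d|² = 580;  R = 6+7 = 13,  c = 580−13² = 411
v_rel = (-9, -1),  |v_rel|² = 82;  v_rel·d = (-9)·(-24) + (-1)·(2) = 214
82·t² − 428·t + 411 = 0  ⇒  m = 214² − 82·411 = 12094
m = 12094 > 0,  v_rel·d = 214 > 0  ⇒  inside

inside=yes margin=12094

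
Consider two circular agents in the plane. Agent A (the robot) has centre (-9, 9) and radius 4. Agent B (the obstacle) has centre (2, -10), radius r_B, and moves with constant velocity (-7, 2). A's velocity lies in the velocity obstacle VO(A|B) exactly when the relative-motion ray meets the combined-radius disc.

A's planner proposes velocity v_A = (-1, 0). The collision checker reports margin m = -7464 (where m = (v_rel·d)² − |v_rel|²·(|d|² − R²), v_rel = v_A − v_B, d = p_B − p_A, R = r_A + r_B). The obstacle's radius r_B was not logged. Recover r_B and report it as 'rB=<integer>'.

m = -7464
d = (11, -19);  v_rel = (6, -2),  |v_rel|² = 40
v_rel×d = (6)·(-19) − (-2)·(11) = -92
since m = R²·40 − (-92)²:  R² = (8464 + -7464) / 40 = 25
R = √25 = 5  ⇒  r_B = 5 − 4 = 1

rB=1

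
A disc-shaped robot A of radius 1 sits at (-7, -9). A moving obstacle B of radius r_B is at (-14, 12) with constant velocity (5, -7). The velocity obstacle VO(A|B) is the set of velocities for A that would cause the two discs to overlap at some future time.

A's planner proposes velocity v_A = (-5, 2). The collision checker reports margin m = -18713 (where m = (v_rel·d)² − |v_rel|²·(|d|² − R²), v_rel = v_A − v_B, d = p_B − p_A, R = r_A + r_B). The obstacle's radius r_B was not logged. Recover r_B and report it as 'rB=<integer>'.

m = -18713
d = (-7, 21);  v_rel = (-10, 9),  |v_rel|² = 181
v_rel×d = (-10)·(21) − (9)·(-7) = -147
since m = R²·181 − (-147)²:  R² = (21609 + -18713) / 181 = 16
R = √16 = 4  ⇒  r_B = 4 − 1 = 3

rB=3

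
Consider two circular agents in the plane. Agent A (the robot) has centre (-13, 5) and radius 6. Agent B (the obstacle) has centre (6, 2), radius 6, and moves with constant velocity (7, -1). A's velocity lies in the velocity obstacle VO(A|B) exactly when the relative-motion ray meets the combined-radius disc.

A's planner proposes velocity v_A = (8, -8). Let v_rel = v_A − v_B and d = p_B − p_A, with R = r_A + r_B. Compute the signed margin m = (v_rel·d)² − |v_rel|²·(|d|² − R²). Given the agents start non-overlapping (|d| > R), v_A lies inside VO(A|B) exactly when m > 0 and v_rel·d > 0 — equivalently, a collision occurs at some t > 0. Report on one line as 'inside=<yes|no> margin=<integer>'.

d = (19, -3),  |d|² = 370;  R = 6+6 = 12,  c = 370−12² = 226
v_rel = (1, -7),  |v_rel|² = 50;  v_rel·d = (1)·(19) + (-7)·(-3) = 40
50·t² − 80·t + 226 = 0  ⇒  m = 40² − 50·226 = -9700
m = -9700 < 0,  v_rel·d = 40 > 0  ⇒  outside

inside=no margin=-9700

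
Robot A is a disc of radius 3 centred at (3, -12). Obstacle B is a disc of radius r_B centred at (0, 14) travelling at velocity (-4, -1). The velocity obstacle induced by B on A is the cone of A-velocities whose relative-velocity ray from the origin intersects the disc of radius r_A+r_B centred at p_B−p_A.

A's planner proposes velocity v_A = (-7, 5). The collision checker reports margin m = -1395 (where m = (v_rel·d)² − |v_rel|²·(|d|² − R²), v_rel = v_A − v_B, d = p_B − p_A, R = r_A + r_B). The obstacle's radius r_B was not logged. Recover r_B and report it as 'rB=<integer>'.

m = -1395
d = (-3, 26);  v_rel = (-3, 6),  |v_rel|² = 45
v_rel×d = (-3)·(26) − (6)·(-3) = -60
since m = R²·45 − (-60)²:  R² = (3600 + -1395) / 45 = 49
R = √49 = 7  ⇒  r_B = 7 − 3 = 4

rB=4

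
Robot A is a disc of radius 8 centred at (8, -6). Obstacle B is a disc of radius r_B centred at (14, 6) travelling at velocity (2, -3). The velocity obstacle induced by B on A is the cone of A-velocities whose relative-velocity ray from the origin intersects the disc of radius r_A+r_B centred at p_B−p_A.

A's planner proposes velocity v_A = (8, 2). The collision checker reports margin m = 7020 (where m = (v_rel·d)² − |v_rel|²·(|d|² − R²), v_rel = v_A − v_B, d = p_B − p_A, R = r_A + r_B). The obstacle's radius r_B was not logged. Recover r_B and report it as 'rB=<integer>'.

m = 7020
d = (6, 12);  v_rel = (6, 5),  |v_rel|² = 61
v_rel×d = (6)·(12) − (5)·(6) = 42
since m = R²·61 − 42²:  R² = (1764 + 7020) / 61 = 144
R = √144 = 12  ⇒  r_B = 12 − 8 = 4

rB=4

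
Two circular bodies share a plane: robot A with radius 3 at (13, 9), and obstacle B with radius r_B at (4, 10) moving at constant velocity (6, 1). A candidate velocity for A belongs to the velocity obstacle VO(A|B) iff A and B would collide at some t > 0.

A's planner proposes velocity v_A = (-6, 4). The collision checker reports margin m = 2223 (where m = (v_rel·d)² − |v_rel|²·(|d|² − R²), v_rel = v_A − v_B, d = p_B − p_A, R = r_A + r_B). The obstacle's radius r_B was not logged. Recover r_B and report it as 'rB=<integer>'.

m = 2223
d = (-9, 1);  v_rel = (-12, 3),  |v_rel|² = 153
v_rel×d = (-12)·(1) − (3)·(-9) = 15
since m = R²·153 − 15²:  R² = (225 + 2223) / 153 = 16
R = √16 = 4  ⇒  r_B = 4 − 3 = 1

rB=1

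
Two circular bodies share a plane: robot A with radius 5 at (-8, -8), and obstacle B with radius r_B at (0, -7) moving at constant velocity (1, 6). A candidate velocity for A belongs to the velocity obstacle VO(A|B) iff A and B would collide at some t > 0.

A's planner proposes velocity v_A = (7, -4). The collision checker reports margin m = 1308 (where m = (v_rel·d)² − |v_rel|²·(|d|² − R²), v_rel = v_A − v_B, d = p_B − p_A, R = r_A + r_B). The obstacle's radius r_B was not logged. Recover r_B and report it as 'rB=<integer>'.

m = 1308
d = (8, 1);  v_rel = (6, -10),  |v_rel|² = 136
v_rel×d = (6)·(1) − (-10)·(8) = 86
since m = R²·136 − 86²:  R² = (7396 + 1308) / 136 = 64
R = √64 = 8  ⇒  r_B = 8 − 5 = 3

rB=3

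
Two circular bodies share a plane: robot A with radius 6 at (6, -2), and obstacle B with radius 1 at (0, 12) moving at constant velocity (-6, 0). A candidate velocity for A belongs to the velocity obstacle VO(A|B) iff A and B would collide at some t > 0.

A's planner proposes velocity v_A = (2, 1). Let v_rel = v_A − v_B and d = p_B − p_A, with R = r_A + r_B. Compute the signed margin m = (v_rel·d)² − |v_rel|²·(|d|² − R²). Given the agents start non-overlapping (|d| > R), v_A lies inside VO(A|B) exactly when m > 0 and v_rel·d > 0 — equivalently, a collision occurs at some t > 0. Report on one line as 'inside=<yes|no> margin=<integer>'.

d = (-6, 14),  |d|² = 232;  R = 6+1 = 7,  c = 232−7² = 183
v_rel = (8, 1),  |v_rel|² = 65;  v_rel·d = (8)·(-6) + (1)·(14) = -34
65·t² + 68·t + 183 = 0  ⇒  m = (-34)² − 65·183 = -10739
m = -10739 < 0,  v_rel·d = -34 < 0  ⇒  outside

inside=no margin=-10739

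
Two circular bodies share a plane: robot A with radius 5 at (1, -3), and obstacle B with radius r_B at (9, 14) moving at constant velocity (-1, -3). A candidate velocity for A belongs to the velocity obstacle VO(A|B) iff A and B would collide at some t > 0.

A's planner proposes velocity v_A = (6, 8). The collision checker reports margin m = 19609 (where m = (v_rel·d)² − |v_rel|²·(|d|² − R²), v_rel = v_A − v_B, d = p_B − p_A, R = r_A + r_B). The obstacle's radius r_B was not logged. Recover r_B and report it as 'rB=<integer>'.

m = 19609
d = (8, 17);  v_rel = (7, 11),  |v_rel|² = 170
v_rel×d = (7)·(17) − (11)·(8) = 31
since m = R²·170 − 31²:  R² = (961 + 19609) / 170 = 121
R = √121 = 11  ⇒  r_B = 11 − 5 = 6

rB=6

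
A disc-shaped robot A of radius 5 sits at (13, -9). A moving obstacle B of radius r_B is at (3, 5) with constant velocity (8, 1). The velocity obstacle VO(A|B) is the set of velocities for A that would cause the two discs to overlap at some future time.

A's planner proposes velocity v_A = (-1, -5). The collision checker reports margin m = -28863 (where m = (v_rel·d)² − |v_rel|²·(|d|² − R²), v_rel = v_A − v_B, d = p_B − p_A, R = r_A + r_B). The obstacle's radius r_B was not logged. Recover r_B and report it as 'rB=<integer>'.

m = -28863
d = (-10, 14);  v_rel = (-9, -6),  |v_rel|² = 117
v_rel×d = (-9)·(14) − (-6)·(-10) = -186
since m = R²·117 − (-186)²:  R² = (34596 + -28863) / 117 = 49
R = √49 = 7  ⇒  r_B = 7 − 5 = 2

rB=2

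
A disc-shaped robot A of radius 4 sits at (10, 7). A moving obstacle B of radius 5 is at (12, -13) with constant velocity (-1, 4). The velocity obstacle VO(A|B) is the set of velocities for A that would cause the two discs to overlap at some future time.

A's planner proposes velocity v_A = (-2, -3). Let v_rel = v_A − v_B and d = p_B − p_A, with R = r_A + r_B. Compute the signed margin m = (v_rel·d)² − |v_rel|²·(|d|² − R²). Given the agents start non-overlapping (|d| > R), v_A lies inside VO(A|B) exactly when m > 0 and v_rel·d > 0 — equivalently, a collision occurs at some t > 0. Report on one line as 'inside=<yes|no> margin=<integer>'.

d = (2, -20),  |d|² = 404;  R = 4+5 = 9,  c = 404−9² = 323
v_rel = (-1, -7),  |v_rel|² = 50;  v_rel·d = (-1)·(2) + (-7)·(-20) = 138
50·t² − 276·t + 323 = 0  ⇒  m = 138² − 50·323 = 2894
m = 2894 > 0,  v_rel·d = 138 > 0  ⇒  inside

inside=yes margin=2894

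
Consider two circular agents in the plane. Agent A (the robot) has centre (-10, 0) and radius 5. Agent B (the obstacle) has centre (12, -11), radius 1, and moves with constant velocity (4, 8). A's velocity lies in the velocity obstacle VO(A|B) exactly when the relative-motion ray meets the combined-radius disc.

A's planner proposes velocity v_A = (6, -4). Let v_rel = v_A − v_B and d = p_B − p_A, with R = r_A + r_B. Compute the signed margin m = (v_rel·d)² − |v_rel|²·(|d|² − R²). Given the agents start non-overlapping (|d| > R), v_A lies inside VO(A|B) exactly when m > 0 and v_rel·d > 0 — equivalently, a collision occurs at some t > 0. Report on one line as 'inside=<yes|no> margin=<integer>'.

d = (22, -11),  |d|² = 605;  R = 5+1 = 6,  c = 605−6² = 569
v_rel = (2, -12),  |v_rel|² = 148;  v_rel·d = (2)·(22) + (-12)·(-11) = 176
148·t² − 352·t + 569 = 0  ⇒  m = 176² − 148·569 = -53236
m = -53236 < 0,  v_rel·d = 176 > 0  ⇒  outside

inside=no margin=-53236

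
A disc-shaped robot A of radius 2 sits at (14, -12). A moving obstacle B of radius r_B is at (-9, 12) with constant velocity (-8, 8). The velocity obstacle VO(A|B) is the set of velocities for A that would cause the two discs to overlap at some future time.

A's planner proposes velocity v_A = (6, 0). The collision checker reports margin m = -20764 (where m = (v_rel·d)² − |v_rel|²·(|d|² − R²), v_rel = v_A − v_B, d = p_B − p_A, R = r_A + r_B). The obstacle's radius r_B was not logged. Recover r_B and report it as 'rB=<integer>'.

m = -20764
d = (-23, 24);  v_rel = (14, -8),  |v_rel|² = 260
v_rel×d = (14)·(24) − (-8)·(-23) = 152
since m = R²·260 − 152²:  R² = (23104 + -20764) / 260 = 9
R = √9 = 3  ⇒  r_B = 3 − 2 = 1

rB=1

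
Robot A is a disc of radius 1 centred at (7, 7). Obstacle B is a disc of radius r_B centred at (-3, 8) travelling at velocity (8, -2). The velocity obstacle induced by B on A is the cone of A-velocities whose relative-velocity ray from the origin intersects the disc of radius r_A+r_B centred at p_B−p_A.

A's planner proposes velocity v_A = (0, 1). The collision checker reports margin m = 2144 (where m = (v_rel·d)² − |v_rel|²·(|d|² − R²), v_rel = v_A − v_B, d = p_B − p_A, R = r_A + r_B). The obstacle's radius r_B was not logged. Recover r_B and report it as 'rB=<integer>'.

m = 2144
d = (-10, 1);  v_rel = (-8, 3),  |v_rel|² = 73
v_rel×d = (-8)·(1) − (3)·(-10) = 22
since m = R²·73 − 22²:  R² = (484 + 2144) / 73 = 36
R = √36 = 6  ⇒  r_B = 6 − 1 = 5

rB=5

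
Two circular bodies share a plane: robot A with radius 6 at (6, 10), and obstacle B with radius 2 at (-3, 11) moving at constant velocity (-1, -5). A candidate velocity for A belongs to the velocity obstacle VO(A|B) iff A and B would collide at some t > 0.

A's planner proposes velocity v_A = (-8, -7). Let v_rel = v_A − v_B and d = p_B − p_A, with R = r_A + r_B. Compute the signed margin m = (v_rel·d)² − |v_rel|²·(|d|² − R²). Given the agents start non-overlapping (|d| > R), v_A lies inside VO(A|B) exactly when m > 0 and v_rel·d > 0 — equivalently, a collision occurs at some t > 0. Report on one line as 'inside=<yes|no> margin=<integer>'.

d = (-9, 1),  |d|² = 82;  R = 6+2 = 8,  c = 82−8² = 18
v_rel = (-7, -2),  |v_rel|² = 53;  v_rel·d = (-7)·(-9) + (-2)·(1) = 61
53·t² − 122·t + 18 = 0  ⇒  m = 61² − 53·18 = 2767
m = 2767 > 0,  v_rel·d = 61 > 0  ⇒  inside

inside=yes margin=2767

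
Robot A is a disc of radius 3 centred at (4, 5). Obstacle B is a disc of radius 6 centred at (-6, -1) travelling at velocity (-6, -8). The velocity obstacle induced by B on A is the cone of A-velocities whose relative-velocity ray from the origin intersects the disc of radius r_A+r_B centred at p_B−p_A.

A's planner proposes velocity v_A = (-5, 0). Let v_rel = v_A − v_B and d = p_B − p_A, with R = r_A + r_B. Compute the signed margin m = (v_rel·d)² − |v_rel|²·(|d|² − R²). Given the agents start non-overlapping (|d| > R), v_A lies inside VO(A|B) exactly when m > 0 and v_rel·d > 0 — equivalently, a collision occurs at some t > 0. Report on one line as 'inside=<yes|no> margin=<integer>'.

d = (-10, -6),  |d|² = 136;  R = 3+6 = 9,  c = 136−9² = 55
v_rel = (1, 8),  |v_rel|² = 65;  v_rel·d = (1)·(-10) + (8)·(-6) = -58
65·t² + 116·t + 55 = 0  ⇒  m = (-58)² − 65·55 = -211
m = -211 < 0,  v_rel·d = -58 < 0  ⇒  outside

inside=no margin=-211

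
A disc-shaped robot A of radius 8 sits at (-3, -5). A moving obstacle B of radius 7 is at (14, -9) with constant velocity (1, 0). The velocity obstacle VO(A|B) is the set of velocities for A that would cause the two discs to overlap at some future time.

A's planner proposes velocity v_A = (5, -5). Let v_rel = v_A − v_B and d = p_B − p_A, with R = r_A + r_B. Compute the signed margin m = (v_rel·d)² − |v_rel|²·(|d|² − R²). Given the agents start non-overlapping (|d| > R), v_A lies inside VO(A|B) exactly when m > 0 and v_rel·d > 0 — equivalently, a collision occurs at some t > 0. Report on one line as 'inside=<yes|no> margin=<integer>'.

d = (17, -4),  |d|² = 305;  R = 8+7 = 15,  c = 305−15² = 80
v_rel = (4, -5),  |v_rel|² = 41;  v_rel·d = (4)·(17) + (-5)·(-4) = 88
41·t² − 176·t + 80 = 0  ⇒  m = 88² − 41·80 = 4464
m = 4464 > 0,  v_rel·d = 88 > 0  ⇒  inside

inside=yes margin=4464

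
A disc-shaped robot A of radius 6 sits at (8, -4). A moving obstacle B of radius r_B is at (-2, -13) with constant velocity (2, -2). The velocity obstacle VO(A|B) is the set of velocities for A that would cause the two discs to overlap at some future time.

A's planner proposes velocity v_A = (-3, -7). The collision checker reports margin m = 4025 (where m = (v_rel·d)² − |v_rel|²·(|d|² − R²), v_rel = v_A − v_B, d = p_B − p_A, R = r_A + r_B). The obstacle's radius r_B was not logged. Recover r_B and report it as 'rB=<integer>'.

m = 4025
d = (-10, -9);  v_rel = (-5, -5),  |v_rel|² = 50
v_rel×d = (-5)·(-9) − (-5)·(-10) = -5
since m = R²·50 − (-5)²:  R² = (25 + 4025) / 50 = 81
R = √81 = 9  ⇒  r_B = 9 − 6 = 3

rB=3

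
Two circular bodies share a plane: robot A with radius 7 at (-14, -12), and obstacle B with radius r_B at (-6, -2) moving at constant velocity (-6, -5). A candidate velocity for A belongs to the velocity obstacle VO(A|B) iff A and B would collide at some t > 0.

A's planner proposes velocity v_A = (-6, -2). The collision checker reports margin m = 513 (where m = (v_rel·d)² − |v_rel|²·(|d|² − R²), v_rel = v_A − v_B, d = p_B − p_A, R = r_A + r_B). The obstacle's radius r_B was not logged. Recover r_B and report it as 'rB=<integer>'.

m = 513
d = (8, 10);  v_rel = (0, 3),  |v_rel|² = 9
v_rel×d = (0)·(10) − (3)·(8) = -24
since m = R²·9 − (-24)²:  R² = (576 + 513) / 9 = 121
R = √121 = 11  ⇒  r_B = 11 − 7 = 4

rB=4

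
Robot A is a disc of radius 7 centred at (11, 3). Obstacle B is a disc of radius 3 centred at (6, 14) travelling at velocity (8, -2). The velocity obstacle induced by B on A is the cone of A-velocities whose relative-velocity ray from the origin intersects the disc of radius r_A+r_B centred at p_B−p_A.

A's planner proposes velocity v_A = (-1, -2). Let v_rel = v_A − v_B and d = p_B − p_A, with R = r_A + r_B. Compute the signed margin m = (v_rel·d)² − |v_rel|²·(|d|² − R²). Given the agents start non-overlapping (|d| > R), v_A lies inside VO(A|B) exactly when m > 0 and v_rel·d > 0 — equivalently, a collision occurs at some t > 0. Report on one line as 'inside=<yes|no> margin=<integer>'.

d = (-5, 11),  |d|² = 146;  R = 7+3 = 10,  c = 146−10² = 46
v_rel = (-9, 0),  |v_rel|² = 81;  v_rel·d = (-9)·(-5) + (0)·(11) = 45
81·t² − 90·t + 46 = 0  ⇒  m = 45² − 81·46 = -1701
m = -1701 < 0,  v_rel·d = 45 > 0  ⇒  outside

inside=no margin=-1701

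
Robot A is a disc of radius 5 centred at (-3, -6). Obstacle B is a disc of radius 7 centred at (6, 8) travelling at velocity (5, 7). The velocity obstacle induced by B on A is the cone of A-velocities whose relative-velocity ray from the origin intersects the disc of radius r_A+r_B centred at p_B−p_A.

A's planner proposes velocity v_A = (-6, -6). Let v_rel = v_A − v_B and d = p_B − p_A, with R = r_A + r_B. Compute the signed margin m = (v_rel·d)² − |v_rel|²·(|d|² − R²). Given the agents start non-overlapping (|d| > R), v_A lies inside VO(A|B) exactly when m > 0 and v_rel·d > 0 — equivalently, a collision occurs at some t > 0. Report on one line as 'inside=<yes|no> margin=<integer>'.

d = (9, 14),  |d|² = 277;  R = 5+7 = 12,  c = 277−12² = 133
v_rel = (-11, -13),  |v_rel|² = 290;  v_rel·d = (-11)·(9) + (-13)·(14) = -281
290·t² + 562·t + 133 = 0  ⇒  m = (-281)² − 290·133 = 40391
m = 40391 > 0,  v_rel·d = -281 < 0  ⇒  outside

inside=no margin=40391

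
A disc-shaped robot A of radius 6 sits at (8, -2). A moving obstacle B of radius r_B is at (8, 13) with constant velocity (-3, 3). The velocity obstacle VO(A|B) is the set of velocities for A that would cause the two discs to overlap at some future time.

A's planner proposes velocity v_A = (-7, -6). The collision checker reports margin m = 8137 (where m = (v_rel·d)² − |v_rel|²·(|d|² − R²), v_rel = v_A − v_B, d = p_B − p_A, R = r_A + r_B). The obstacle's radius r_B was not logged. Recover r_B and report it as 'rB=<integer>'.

m = 8137
d = (0, 15);  v_rel = (-4, -9),  |v_rel|² = 97
v_rel×d = (-4)·(15) − (-9)·(0) = -60
since m = R²·97 − (-60)²:  R² = (3600 + 8137) / 97 = 121
R = √121 = 11  ⇒  r_B = 11 − 6 = 5

rB=5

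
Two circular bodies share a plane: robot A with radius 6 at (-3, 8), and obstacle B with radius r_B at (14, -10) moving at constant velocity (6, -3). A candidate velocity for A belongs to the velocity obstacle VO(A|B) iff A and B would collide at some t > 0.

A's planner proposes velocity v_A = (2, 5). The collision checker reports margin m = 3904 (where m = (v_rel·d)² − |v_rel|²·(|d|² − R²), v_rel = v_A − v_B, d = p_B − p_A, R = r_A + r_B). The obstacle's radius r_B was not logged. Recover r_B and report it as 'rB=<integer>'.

m = 3904
d = (17, -18);  v_rel = (-4, 8),  |v_rel|² = 80
v_rel×d = (-4)·(-18) − (8)·(17) = -64
since m = R²·80 − (-64)²:  R² = (4096 + 3904) / 80 = 100
R = √100 = 10  ⇒  r_B = 10 − 6 = 4

rB=4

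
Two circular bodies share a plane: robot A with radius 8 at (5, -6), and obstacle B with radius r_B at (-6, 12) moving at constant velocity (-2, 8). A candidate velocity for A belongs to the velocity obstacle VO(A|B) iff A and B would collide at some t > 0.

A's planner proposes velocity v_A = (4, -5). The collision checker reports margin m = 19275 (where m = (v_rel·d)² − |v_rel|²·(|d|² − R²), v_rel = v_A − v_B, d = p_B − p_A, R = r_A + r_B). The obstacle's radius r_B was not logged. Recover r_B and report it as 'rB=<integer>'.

m = 19275
d = (-11, 18);  v_rel = (6, -13),  |v_rel|² = 205
v_rel×d = (6)·(18) − (-13)·(-11) = -35
since m = R²·205 − (-35)²:  R² = (1225 + 19275) / 205 = 100
R = √100 = 10  ⇒  r_B = 10 − 8 = 2

rB=2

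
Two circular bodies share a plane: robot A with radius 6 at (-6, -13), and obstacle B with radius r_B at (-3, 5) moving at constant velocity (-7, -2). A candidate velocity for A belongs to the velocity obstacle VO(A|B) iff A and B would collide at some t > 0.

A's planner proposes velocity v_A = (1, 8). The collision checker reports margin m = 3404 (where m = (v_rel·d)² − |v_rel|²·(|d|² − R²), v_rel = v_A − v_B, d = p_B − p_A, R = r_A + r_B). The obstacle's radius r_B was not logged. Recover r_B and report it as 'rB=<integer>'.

m = 3404
d = (3, 18);  v_rel = (8, 10),  |v_rel|² = 164
v_rel×d = (8)·(18) − (10)·(3) = 114
since m = R²·164 − 114²:  R² = (12996 + 3404) / 164 = 100
R = √100 = 10  ⇒  r_B = 10 − 6 = 4

rB=4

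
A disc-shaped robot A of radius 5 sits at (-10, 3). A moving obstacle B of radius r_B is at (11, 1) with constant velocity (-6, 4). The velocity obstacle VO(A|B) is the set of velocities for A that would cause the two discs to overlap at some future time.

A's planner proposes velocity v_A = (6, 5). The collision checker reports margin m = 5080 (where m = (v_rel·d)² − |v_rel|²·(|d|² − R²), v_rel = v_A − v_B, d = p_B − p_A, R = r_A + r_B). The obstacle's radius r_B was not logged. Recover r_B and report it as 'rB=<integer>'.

m = 5080
d = (21, -2);  v_rel = (12, 1),  |v_rel|² = 145
v_rel×d = (12)·(-2) − (1)·(21) = -45
since m = R²·145 − (-45)²:  R² = (2025 + 5080) / 145 = 49
R = √49 = 7  ⇒  r_B = 7 − 5 = 2

rB=2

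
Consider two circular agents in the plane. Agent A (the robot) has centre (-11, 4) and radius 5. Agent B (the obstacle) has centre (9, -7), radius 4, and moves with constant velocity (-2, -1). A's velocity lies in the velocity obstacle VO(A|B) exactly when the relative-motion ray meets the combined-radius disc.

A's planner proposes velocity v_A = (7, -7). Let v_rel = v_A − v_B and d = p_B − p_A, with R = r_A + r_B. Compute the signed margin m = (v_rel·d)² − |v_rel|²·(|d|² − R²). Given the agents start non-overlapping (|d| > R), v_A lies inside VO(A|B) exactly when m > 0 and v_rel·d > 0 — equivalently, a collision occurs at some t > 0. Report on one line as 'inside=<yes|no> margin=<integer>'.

d = (20, -11),  |d|² = 521;  R = 5+4 = 9,  c = 521−9² = 440
v_rel = (9, -6),  |v_rel|² = 117;  v_rel·d = (9)·(20) + (-6)·(-11) = 246
117·t² − 492·t + 440 = 0  ⇒  m = 246² − 117·440 = 9036
m = 9036 > 0,  v_rel·d = 246 > 0  ⇒  inside

inside=yes margin=9036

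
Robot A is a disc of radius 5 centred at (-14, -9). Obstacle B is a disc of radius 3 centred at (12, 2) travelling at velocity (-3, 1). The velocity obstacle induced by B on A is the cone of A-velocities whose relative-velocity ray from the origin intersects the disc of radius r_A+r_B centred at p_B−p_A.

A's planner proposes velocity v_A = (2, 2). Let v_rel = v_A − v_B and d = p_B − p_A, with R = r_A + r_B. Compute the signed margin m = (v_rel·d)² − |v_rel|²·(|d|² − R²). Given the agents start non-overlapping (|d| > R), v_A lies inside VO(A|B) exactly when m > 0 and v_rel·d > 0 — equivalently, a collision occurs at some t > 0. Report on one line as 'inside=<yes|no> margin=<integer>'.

d = (26, 11),  |d|² = 797;  R = 5+3 = 8,  c = 797−8² = 733
v_rel = (5, 1),  |v_rel|² = 26;  v_rel·d = (5)·(26) + (1)·(11) = 141
26·t² − 282·t + 733 = 0  ⇒  m = 141² − 26·733 = 823
m = 823 > 0,  v_rel·d = 141 > 0  ⇒  inside

inside=yes margin=823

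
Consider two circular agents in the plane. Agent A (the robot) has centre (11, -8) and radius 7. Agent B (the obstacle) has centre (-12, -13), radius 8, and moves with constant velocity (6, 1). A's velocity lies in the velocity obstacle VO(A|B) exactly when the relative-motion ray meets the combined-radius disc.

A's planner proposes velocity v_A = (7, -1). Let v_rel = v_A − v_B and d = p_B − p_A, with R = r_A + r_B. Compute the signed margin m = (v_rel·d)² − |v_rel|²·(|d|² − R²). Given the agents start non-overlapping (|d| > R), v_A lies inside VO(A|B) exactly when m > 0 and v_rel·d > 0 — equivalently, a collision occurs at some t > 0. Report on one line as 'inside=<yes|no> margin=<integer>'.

d = (-23, -5),  |d|² = 554;  R = 7+8 = 15,  c = 554−15² = 329
v_rel = (1, -2),  |v_rel|² = 5;  v_rel·d = (1)·(-23) + (-2)·(-5) = -13
5·t² + 26·t + 329 = 0  ⇒  m = (-13)² − 5·329 = -1476
m = -1476 < 0,  v_rel·d = -13 < 0  ⇒  outside

inside=no margin=-1476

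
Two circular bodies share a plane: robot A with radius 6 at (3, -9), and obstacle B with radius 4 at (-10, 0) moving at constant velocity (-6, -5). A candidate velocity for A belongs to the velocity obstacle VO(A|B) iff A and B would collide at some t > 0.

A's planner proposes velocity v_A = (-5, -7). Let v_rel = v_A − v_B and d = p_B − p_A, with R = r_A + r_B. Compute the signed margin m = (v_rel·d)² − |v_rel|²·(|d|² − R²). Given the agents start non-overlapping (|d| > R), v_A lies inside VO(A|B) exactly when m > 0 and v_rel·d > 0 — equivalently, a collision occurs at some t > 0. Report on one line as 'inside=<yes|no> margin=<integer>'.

d = (-13, 9),  |d|² = 250;  R = 6+4 = 10,  c = 250−10² = 150
v_rel = (1, -2),  |v_rel|² = 5;  v_rel·d = (1)·(-13) + (-2)·(9) = -31
5·t² + 62·t + 150 = 0  ⇒  m = (-31)² − 5·150 = 211
m = 211 > 0,  v_rel·d = -31 < 0  ⇒  outside

inside=no margin=211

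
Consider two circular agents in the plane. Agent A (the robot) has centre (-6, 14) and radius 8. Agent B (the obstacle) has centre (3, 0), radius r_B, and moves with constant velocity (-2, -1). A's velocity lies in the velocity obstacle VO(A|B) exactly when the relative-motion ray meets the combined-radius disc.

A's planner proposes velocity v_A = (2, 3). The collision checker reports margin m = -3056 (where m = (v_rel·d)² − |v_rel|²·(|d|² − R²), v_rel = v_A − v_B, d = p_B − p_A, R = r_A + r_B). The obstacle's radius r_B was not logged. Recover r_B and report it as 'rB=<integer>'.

m = -3056
d = (9, -14);  v_rel = (4, 4),  |v_rel|² = 32
v_rel×d = (4)·(-14) − (4)·(9) = -92
since m = R²·32 − (-92)²:  R² = (8464 + -3056) / 32 = 169
R = √169 = 13  ⇒  r_B = 13 − 8 = 5

rB=5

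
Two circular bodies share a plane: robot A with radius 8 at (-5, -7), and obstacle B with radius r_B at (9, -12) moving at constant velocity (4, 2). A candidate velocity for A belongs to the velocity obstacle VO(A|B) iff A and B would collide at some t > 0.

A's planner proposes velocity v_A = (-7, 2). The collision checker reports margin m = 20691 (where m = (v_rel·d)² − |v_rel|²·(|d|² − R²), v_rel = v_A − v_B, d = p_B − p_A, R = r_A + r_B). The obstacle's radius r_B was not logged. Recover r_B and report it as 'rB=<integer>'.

m = 20691
d = (14, -5);  v_rel = (-11, 0),  |v_rel|² = 121
v_rel×d = (-11)·(-5) − (0)·(14) = 55
since m = R²·121 − 55²:  R² = (3025 + 20691) / 121 = 196
R = √196 = 14  ⇒  r_B = 14 − 8 = 6

rB=6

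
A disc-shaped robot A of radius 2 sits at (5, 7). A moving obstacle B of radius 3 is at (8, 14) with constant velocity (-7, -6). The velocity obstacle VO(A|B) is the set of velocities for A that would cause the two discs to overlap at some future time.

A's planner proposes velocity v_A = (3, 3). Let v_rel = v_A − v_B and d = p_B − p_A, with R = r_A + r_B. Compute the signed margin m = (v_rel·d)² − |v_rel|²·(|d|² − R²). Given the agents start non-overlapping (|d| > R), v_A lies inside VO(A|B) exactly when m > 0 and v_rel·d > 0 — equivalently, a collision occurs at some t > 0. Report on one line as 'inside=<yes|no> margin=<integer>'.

d = (3, 7),  |d|² = 58;  R = 2+3 = 5,  c = 58−5² = 33
v_rel = (10, 9),  |v_rel|² = 181;  v_rel·d = (10)·(3) + (9)·(7) = 93
181·t² − 186·t + 33 = 0  ⇒  m = 93² − 181·33 = 2676
m = 2676 > 0,  v_rel·d = 93 > 0  ⇒  inside

inside=yes margin=2676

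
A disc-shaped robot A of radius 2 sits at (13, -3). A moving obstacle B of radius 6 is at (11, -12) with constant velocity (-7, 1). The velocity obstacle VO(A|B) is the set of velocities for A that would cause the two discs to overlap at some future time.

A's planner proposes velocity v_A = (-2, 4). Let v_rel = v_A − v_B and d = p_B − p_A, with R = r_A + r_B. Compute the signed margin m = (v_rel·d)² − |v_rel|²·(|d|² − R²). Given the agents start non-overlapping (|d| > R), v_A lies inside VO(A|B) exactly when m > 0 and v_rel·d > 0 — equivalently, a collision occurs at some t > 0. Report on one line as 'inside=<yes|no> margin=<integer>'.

d = (-2, -9),  |d|² = 85;  R = 2+6 = 8,  c = 85−8² = 21
v_rel = (5, 3),  |v_rel|² = 34;  v_rel·d = (5)·(-2) + (3)·(-9) = -37
34·t² + 74·t + 21 = 0  ⇒  m = (-37)² − 34·21 = 655
m = 655 > 0,  v_rel·d = -37 < 0  ⇒  outside

inside=no margin=655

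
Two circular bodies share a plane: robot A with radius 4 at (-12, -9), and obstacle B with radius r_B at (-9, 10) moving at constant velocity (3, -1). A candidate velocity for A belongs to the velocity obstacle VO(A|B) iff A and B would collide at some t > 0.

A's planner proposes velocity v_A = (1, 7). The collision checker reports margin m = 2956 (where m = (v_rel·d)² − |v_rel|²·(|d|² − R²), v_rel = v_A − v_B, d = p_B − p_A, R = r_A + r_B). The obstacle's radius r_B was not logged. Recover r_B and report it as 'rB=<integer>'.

m = 2956
d = (3, 19);  v_rel = (-2, 8),  |v_rel|² = 68
v_rel×d = (-2)·(19) − (8)·(3) = -62
since m = R²·68 − (-62)²:  R² = (3844 + 2956) / 68 = 100
R = √100 = 10  ⇒  r_B = 10 − 4 = 6

rB=6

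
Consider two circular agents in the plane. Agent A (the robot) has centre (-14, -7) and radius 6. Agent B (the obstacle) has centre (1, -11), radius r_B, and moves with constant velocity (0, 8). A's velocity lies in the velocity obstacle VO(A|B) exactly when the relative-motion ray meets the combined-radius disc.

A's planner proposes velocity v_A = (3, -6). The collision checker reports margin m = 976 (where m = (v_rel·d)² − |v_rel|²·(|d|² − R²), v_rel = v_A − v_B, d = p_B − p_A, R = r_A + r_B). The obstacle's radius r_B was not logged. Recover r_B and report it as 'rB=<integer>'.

m = 976
d = (15, -4);  v_rel = (3, -14),  |v_rel|² = 205
v_rel×d = (3)·(-4) − (-14)·(15) = 198
since m = R²·205 − 198²:  R² = (39204 + 976) / 205 = 196
R = √196 = 14  ⇒  r_B = 14 − 6 = 8

rB=8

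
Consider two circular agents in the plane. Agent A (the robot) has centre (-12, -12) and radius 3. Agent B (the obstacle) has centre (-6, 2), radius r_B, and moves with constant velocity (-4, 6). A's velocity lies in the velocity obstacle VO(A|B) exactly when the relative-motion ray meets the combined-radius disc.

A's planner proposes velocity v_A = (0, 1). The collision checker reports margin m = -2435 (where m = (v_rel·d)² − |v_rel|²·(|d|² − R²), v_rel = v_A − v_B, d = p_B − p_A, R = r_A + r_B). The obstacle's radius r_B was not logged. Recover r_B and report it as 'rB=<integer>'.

m = -2435
d = (6, 14);  v_rel = (4, -5),  |v_rel|² = 41
v_rel×d = (4)·(14) − (-5)·(6) = 86
since m = R²·41 − 86²:  R² = (7396 + -2435) / 41 = 121
R = √121 = 11  ⇒  r_B = 11 − 3 = 8

rB=8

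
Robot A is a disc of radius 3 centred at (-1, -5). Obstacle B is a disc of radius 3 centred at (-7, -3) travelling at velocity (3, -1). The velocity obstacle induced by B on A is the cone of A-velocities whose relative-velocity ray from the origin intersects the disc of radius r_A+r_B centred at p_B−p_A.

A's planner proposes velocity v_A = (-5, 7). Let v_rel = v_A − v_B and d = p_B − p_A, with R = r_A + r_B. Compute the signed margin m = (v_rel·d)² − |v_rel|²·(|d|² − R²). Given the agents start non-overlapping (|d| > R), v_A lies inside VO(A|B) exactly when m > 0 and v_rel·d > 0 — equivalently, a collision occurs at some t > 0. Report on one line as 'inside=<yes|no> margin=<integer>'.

d = (-6, 2),  |d|² = 40;  R = 3+3 = 6,  c = 40−6² = 4
v_rel = (-8, 8),  |v_rel|² = 128;  v_rel·d = (-8)·(-6) + (8)·(2) = 64
128·t² − 128·t + 4 = 0  ⇒  m = 64² − 128·4 = 3584
m = 3584 > 0,  v_rel·d = 64 > 0  ⇒  inside

inside=yes margin=3584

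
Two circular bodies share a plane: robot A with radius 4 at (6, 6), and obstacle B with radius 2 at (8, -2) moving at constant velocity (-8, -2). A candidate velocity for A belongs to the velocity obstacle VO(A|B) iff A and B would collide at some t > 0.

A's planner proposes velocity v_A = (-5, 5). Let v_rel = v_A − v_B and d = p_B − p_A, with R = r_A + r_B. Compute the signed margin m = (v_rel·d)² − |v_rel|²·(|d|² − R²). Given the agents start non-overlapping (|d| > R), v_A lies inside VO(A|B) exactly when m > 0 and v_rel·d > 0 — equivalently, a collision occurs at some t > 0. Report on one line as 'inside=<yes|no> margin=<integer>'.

d = (2, -8),  |d|² = 68;  R = 4+2 = 6,  c = 68−6² = 32
v_rel = (3, 7),  |v_rel|² = 58;  v_rel·d = (3)·(2) + (7)·(-8) = -50
58·t² + 100·t + 32 = 0  ⇒  m = (-50)² − 58·32 = 644
m = 644 > 0,  v_rel·d = -50 < 0  ⇒  outside

inside=no margin=644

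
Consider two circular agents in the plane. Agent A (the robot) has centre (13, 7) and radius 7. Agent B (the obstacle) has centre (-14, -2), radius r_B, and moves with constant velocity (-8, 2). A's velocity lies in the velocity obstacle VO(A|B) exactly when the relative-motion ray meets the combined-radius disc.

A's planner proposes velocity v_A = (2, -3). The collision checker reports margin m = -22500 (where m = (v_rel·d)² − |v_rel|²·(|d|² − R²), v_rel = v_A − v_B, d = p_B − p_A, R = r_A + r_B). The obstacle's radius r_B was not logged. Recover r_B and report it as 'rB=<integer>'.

m = -22500
d = (-27, -9);  v_rel = (10, -5),  |v_rel|² = 125
v_rel×d = (10)·(-9) − (-5)·(-27) = -225
since m = R²·125 − (-225)²:  R² = (50625 + -22500) / 125 = 225
R = √225 = 15  ⇒  r_B = 15 − 7 = 8

rB=8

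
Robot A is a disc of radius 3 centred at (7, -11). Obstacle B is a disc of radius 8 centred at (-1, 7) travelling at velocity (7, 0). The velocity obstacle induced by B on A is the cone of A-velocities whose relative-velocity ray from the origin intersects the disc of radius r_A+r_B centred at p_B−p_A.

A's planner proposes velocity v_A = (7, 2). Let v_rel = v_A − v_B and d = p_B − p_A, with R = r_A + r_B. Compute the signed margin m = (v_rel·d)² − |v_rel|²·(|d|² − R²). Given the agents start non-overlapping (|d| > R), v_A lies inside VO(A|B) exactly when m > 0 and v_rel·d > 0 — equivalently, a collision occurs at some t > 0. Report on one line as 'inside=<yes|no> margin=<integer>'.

d = (-8, 18),  |d|² = 388;  R = 3+8 = 11,  c = 388−11² = 267
v_rel = (0, 2),  |v_rel|² = 4;  v_rel·d = (0)·(-8) + (2)·(18) = 36
4·t² − 72·t + 267 = 0  ⇒  m = 36² − 4·267 = 228
m = 228 > 0,  v_rel·d = 36 > 0  ⇒  inside

inside=yes margin=228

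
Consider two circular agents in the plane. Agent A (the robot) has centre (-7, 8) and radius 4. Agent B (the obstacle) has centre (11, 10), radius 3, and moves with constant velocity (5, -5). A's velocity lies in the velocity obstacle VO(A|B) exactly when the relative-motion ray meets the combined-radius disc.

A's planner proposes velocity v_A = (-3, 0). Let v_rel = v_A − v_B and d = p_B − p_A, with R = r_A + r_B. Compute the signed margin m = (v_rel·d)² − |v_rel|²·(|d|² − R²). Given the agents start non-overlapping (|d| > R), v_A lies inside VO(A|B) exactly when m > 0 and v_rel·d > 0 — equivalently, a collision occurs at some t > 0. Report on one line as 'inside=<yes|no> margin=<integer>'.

d = (18, 2),  |d|² = 328;  R = 4+3 = 7,  c = 328−7² = 279
v_rel = (-8, 5),  |v_rel|² = 89;  v_rel·d = (-8)·(18) + (5)·(2) = -134
89·t² + 268·t + 279 = 0  ⇒  m = (-134)² − 89·279 = -6875
m = -6875 < 0,  v_rel·d = -134 < 0  ⇒  outside

inside=no margin=-6875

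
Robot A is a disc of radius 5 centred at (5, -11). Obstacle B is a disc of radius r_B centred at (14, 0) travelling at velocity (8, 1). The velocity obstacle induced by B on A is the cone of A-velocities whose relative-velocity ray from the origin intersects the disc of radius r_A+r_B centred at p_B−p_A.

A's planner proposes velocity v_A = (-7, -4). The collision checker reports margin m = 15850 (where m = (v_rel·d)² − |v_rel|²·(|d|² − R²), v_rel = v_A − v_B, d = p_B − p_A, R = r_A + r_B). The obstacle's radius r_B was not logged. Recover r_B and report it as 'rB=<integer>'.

m = 15850
d = (9, 11);  v_rel = (-15, -5),  |v_rel|² = 250
v_rel×d = (-15)·(11) − (-5)·(9) = -120
since m = R²·250 − (-120)²:  R² = (14400 + 15850) / 250 = 121
R = √121 = 11  ⇒  r_B = 11 − 5 = 6

rB=6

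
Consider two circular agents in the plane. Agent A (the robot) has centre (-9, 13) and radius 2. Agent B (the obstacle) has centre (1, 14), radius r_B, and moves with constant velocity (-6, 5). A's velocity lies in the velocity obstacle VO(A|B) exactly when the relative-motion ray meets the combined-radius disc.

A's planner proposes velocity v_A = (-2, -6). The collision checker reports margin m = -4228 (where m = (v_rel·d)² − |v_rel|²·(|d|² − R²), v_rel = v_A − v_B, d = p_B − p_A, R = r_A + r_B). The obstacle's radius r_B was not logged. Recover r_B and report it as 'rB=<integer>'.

m = -4228
d = (10, 1);  v_rel = (4, -11),  |v_rel|² = 137
v_rel×d = (4)·(1) − (-11)·(10) = 114
since m = R²·137 − 114²:  R² = (12996 + -4228) / 137 = 64
R = √64 = 8  ⇒  r_B = 8 − 2 = 6

rB=6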